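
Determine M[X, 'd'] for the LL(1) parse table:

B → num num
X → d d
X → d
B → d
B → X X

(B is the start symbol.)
X → d d, X → d

To find M[X, 'd'], we find productions for X where 'd' is in the predict set (PREDICT(N → α) = (FIRST(α) \ {ε}) ∪ (FOLLOW(N) if α ⇒* ε)).

X → d d: PREDICT = { 'd' }
  'd' is in predict set, so this production goes in M[X, 'd']
X → d: PREDICT = { 'd' }
  'd' is in predict set, so this production goes in M[X, 'd']

M[X, 'd'] = X → d d, X → d  (a multiply-defined cell — the grammar is not LL(1))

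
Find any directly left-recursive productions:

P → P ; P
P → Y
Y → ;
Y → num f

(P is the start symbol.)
Yes, P is left-recursive

Direct left recursion occurs when N → N α for some non-terminal N (the right-hand side begins with the left-hand side itself).

P → P ; P: LEFT RECURSIVE (starts with P)
P → Y: starts with Y
Y → ;: starts with ';'
Y → num f: starts with num

The grammar has direct left recursion on: P.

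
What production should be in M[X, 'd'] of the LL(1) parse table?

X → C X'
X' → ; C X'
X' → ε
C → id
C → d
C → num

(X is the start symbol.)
X → C X'

To find M[X, 'd'], we find productions for X where 'd' is in the predict set (PREDICT(N → α) = (FIRST(α) \ {ε}) ∪ (FOLLOW(N) if α ⇒* ε)).

Relevant sets:
  FIRST(C) = { 'd', 'id', 'num' }

X → C X': PREDICT = { 'd', 'id', 'num' }
  'd' is in predict set, so this production goes in M[X, 'd']

M[X, 'd'] = X → C X'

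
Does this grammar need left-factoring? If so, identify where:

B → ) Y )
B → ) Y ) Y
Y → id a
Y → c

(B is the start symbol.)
Left-factoring is needed when two productions for the same non-terminal
share a common prefix on the right-hand side.

Productions for B:
  B → ) Y )
  B → ) Y ) Y
Productions for Y:
  Y → id a
  Y → c

Found common prefix ') Y )' in productions for B

Answer: Yes, B has productions with common prefix ') Y )'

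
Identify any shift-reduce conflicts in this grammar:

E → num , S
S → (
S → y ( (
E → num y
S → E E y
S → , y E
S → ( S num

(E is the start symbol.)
Yes — I5: [S → ( .] vs [E → . num , S]

Augment with E' → E and build the canonical LR(0) collection (I0 = CLOSURE({[E' → . E]}), then GOTO on every symbol after a dot until no new states appear). It has 18 states:
  I0: { [E → . num , S], [E → . num y], [E' → . E] }  — shift
  I1: { [E' → E .] }  — accept
  I2: { [E → num . , S], [E → num . y] }  — shift
  I3: { [E → . num , S], [E → . num y], [E → num , . S], [S → . ( S num], [S → . (], [S → . , y E], [S → . E E y], [S → . y ( (] }  — shift
  I4: { [E → num y .] }  — reduce
  I5: { [E → . num , S], [E → . num y], [S → ( . S num], [S → ( .], [S → . ( S num], [S → . (], [S → . , y E], [S → . E E y], [S → . y ( (] }  — shift, reduce
  I6: { [S → , . y E] }  — shift
  I7: { [E → . num , S], [E → . num y], [S → E . E y] }  — shift
  I8: { [E → num , S .] }  — reduce
  I9: { [S → y . ( (] }  — shift
  I10: { [S → y ( . (] }  — shift
  I11: { [S → y ( ( .] }  — reduce
  I12: { [S → E E . y] }  — shift
  I13: { [S → E E y .] }  — reduce
  I14: { [E → . num , S], [E → . num y], [S → , y . E] }  — shift
  I15: { [S → , y E .] }  — reduce
  I16: { [S → ( S . num] }  — shift
  I17: { [S → ( S num .] }  — reduce

I5 contains reduce item [S → ( .] and shift items [E → . num , S], [E → . num y], [S → . (], [S → . ( S num], [S → . , y E], [S → . y ( (] — shift-reduce conflict.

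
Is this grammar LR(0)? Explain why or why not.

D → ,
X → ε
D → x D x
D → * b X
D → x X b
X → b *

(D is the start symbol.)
No. Shift-reduce conflict between [X → .] and [D → . * b X]

A grammar is LR(0) if no state in the canonical LR(0) collection has:
  - both a shift item (dot before a terminal) and a complete item (shift-reduce conflict), or
  - two or more complete items (reduce-reduce conflict; the accept item [D' → D .] counts as a complete item here).

Augment with D' → D and build the canonical LR(0) collection (I0 = CLOSURE({[D' → . D]}), then GOTO on every symbol after a dot until no new states appear). It has 13 states:
  I0: { [D → . * b X], [D → . ,], [D → . x D x], [D → . x X b], [D' → . D] }  — shift
  I1: { [D → * . b X] }  — shift
  I2: { [D → , .] }  — reduce
  I3: { [D' → D .] }  — accept
  I4: { [D → . * b X], [D → . ,], [D → . x D x], [D → . x X b], [D → x . D x], [D → x . X b], [X → . b *], [X → .] }  — shift, reduce
  I5: { [D → x D . x] }  — shift
  I6: { [D → x X . b] }  — shift
  I7: { [X → b . *] }  — shift
  I8: { [X → b * .] }  — reduce
  I9: { [D → x X b .] }  — reduce
  I10: { [D → x D x .] }  — reduce
  I11: { [D → * b . X], [X → . b *], [X → .] }  — shift, reduce
  I12: { [D → * b X .] }  — reduce

Conflict in state I4:
  Shift-reduce conflict between [X → .] and [D → . * b X]
So the grammar is NOT LR(0).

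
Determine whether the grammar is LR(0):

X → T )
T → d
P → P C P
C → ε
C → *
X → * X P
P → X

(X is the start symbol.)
No. Shift-reduce conflict between [C → .] and [C → . *]

A grammar is LR(0) if no state in the canonical LR(0) collection has:
  - both a shift item (dot before a terminal) and a complete item (shift-reduce conflict), or
  - two or more complete items (reduce-reduce conflict; the accept item [X' → X .] counts as a complete item here).

Augment with X' → X and build the canonical LR(0) collection (I0 = CLOSURE({[X' → . X]}), then GOTO on every symbol after a dot until no new states appear). It has 12 states:
  I0: { [T → . d], [X → . * X P], [X → . T )], [X' → . X] }  — shift
  I1: { [T → . d], [X → * . X P], [X → . * X P], [X → . T )] }  — shift
  I2: { [X → T . )] }  — shift
  I3: { [X' → X .] }  — accept
  I4: { [T → d .] }  — reduce
  I5: { [X → T ) .] }  — reduce
  I6: { [P → . P C P], [P → . X], [T → . d], [X → * X . P], [X → . * X P], [X → . T )] }  — shift
  I7: { [C → . *], [C → .], [P → P . C P], [X → * X P .] }  — shift, 2 reduces
  I8: { [P → X .] }  — reduce
  I9: { [C → * .] }  — reduce
  I10: { [P → . P C P], [P → . X], [P → P C . P], [T → . d], [X → . * X P], [X → . T )] }  — shift
  I11: { [C → . *], [C → .], [P → P . C P], [P → P C P .] }  — shift, 2 reduces

Conflict in state I7:
  Shift-reduce conflict between [C → .] and [C → . *]
So the grammar is NOT LR(0).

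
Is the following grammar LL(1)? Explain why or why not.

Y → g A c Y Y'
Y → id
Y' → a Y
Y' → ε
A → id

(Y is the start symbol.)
A grammar is LL(1) if for each non-terminal N with multiple productions, the predict sets of those productions are pairwise disjoint, where PREDICT(N → α) = (FIRST(α) \ {ε}) ∪ (FOLLOW(N) if α ⇒* ε).

Relevant sets:
  FOLLOW(Y') = { $, 'a' }

For Y:
  PREDICT(Y → g A c Y Y') = { 'g' }
  PREDICT(Y → id) = { 'id' }
For Y':
  PREDICT(Y' → a Y) = { 'a' }
  PREDICT(Y' → ε) = { $, 'a' }
A has a single production, so nothing to check there.

Conflict found: Predict set conflict for Y': { 'a' }
The grammar is NOT LL(1).

Answer: No. Predict set conflict for Y': { 'a' }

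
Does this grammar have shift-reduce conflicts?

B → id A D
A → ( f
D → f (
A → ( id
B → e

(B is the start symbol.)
A shift-reduce conflict occurs when an LR(0) state has both:
  - a complete (reduce) item [A → α .] (dot at the end), and
  - a shift item [B → β . c γ] (dot before a terminal).

Augment with B' → B and build the canonical LR(0) collection (I0 = CLOSURE({[B' → . B]}), then GOTO on every symbol after a dot until no new states appear). It has 11 states:
  I0: { [B → . e], [B → . id A D], [B' → . B] }  — shift
  I1: { [B' → B .] }  — accept
  I2: { [B → e .] }  — reduce
  I3: { [A → . ( f], [A → . ( id], [B → id . A D] }  — shift
  I4: { [A → ( . f], [A → ( . id] }  — shift
  I5: { [B → id A . D], [D → . f (] }  — shift
  I6: { [B → id A D .] }  — reduce
  I7: { [D → f . (] }  — shift
  I8: { [D → f ( .] }  — reduce
  I9: { [A → ( f .] }  — reduce
  I10: { [A → ( id .] }  — reduce

No state contains both a complete item and a shift item.

Answer: No shift-reduce conflicts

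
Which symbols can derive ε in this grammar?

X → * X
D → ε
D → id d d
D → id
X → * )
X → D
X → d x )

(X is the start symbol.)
A non-terminal is nullable if it can derive ε (the empty string): either it has an ε-production, or it has a production whose right-hand side consists entirely of nullable non-terminals.

ε-productions: D → ε
So D is immediately nullable.
X → D: every symbol on the right is nullable, so X is nullable too.
Every non-terminal is now nullable.
Nullable = { 'D', 'X' }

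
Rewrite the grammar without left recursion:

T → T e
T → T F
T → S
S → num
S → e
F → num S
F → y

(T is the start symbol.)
T → S T'
T' → e T'
T' → F T'
T' → ε
S → num
S → e
F → num S
F → y

T is directly left-recursive. The standard transformation for
  A → A α₁ | ... | A α_m | β₁ | ... | β_n
is
  A  → β₁ A' | ... | β_n A'
  A' → α₁ A' | ... | α_m A' | ε

T → S becomes T → S T'
T → T e becomes T' → e T'
T → T F becomes T' → F T'
Add T' → ε

Productions for other non-terminals are unchanged:
  S → num
  S → e
  F → num S
  F → y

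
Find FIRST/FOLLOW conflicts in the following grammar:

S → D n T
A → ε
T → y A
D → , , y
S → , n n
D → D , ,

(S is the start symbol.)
A FIRST/FOLLOW conflict occurs when a non-terminal N has a nullable alternative N → β (β ⇒* ε) and another alternative N → α with FIRST(α) ∩ FOLLOW(N) ≠ ∅: on such a lookahead the parser cannot decide between expanding α and letting N vanish via β.

Nullable non-terminals: A.
A has a nullable alternative but only one production, so nothing to check.

D, S, T have no nullable alternative, so no FIRST/FOLLOW check is needed there.

No FIRST/FOLLOW conflicts found.

Answer: No FIRST/FOLLOW conflicts.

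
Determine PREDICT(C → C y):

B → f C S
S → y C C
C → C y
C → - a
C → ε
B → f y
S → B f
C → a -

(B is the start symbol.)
{ '-', 'a', 'y' }

PREDICT(C → C y) = (FIRST(RHS) \ {ε}) ∪ (FOLLOW(C) if ε ∈ FIRST(RHS), i.e. RHS ⇒* ε)
FIRST(C) = { '-', 'a', 'y', ε }
FIRST(C y) = { '-', 'a', 'y' }
ε ∉ FIRST(C y), so FOLLOW(C) is not added.
PREDICT(C → C y) = { '-', 'a', 'y' }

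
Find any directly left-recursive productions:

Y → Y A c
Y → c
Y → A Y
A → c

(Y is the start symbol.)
Yes, Y is left-recursive

Direct left recursion occurs when N → N α for some non-terminal N (the right-hand side begins with the left-hand side itself).

Y → Y A c: LEFT RECURSIVE (starts with Y)
Y → c: starts with c
Y → A Y: starts with A
A → c: starts with c

The grammar has direct left recursion on: Y.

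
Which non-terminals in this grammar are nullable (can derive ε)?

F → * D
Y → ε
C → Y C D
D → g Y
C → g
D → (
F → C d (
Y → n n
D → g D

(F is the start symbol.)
A non-terminal is nullable if it can derive ε (the empty string): either it has an ε-production, or it has a production whose right-hand side consists entirely of nullable non-terminals.

ε-productions: Y → ε
So Y is immediately nullable.
No further non-terminal can be added: every production for the remaining non-terminals contains a terminal or a non-nullable non-terminal.
Nullable = { 'Y' }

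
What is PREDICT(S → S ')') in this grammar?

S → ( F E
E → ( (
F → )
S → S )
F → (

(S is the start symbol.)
{ '(' }

PREDICT(S → S ')') = (FIRST(RHS) \ {ε}) ∪ (FOLLOW(S) if ε ∈ FIRST(RHS), i.e. RHS ⇒* ε)
FIRST(S) = { '(' }
FIRST(S ')') = { '(' }
ε ∉ FIRST(S ')'), so FOLLOW(S) is not added.
PREDICT(S → S ')') = { '(' }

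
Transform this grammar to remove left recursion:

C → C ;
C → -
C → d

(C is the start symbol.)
C → - C'
C → d C'
C' → ; C'
C' → ε

C is directly left-recursive. The standard transformation for
  A → A α₁ | ... | A α_m | β₁ | ... | β_n
is
  A  → β₁ A' | ... | β_n A'
  A' → α₁ A' | ... | α_m A' | ε

C → - becomes C → - C'
C → d becomes C → d C'
C → C ; becomes C' → ; C'
Add C' → ε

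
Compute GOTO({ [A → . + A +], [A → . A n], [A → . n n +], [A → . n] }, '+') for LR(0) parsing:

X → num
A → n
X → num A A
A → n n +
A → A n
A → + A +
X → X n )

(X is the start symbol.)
GOTO(I, '+') = CLOSURE({ [A → αX.β] : [A → α.Xβ] ∈ I, X = '+' })

Items with dot before '+', with the dot advanced:
  [A → . + A +] → [A → + . A +]
Closure of the advanced items:
  [A → + . A +] has the dot before A: add [A → . n], [A → . n n +], [A → . A n], [A → . + A +]

GOTO = { [A → + . A +], [A → . + A +], [A → . A n], [A → . n n +], [A → . n] }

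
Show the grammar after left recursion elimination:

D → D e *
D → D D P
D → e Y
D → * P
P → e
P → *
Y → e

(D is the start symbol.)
D → e Y D'
D → * P D'
D' → e * D'
D' → D P D'
D' → ε
P → e
P → *
Y → e

D is directly left-recursive. The standard transformation for
  A → A α₁ | ... | A α_m | β₁ | ... | β_n
is
  A  → β₁ A' | ... | β_n A'
  A' → α₁ A' | ... | α_m A' | ε

D → e Y becomes D → e Y D'
D → * P becomes D → * P D'
D → D e * becomes D' → e * D'
D → D D P becomes D' → D P D'
Add D' → ε

Productions for other non-terminals are unchanged:
  P → e
  P → *
  Y → e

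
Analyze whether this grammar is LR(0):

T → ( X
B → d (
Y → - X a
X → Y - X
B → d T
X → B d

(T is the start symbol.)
A grammar is LR(0) if no state in the canonical LR(0) collection has:
  - both a shift item (dot before a terminal) and a complete item (shift-reduce conflict), or
  - two or more complete items (reduce-reduce conflict; the accept item [T' → T .] counts as a complete item here).

Augment with T' → T and build the canonical LR(0) collection (I0 = CLOSURE({[T' → . T]}), then GOTO on every symbol after a dot until no new states appear). It has 15 states:
  I0: { [T → . ( X], [T' → . T] }  — shift
  I1: { [B → . d (], [B → . d T], [T → ( . X], [X → . B d], [X → . Y - X], [Y → . - X a] }  — shift
  I2: { [T' → T .] }  — accept
  I3: { [B → . d (], [B → . d T], [X → . B d], [X → . Y - X], [Y → - . X a], [Y → . - X a] }  — shift
  I4: { [X → B . d] }  — shift
  I5: { [T → ( X .] }  — reduce
  I6: { [X → Y . - X] }  — shift
  I7: { [B → d . (], [B → d . T], [T → . ( X] }  — shift
  I8: { [B → . d (], [B → . d T], [B → d ( .], [T → ( . X], [X → . B d], [X → . Y - X], [Y → . - X a] }  — shift, reduce
  I9: { [B → d T .] }  — reduce
  I10: { [B → . d (], [B → . d T], [X → . B d], [X → . Y - X], [X → Y - . X], [Y → . - X a] }  — shift
  I11: { [X → Y - X .] }  — reduce
  I12: { [X → B d .] }  — reduce
  I13: { [Y → - X . a] }  — shift
  I14: { [Y → - X a .] }  — reduce

Conflict in state I8:
  Shift-reduce conflict between [B → d ( .] and [B → . d (]
So the grammar is NOT LR(0).

Answer: No. Shift-reduce conflict between [B → d ( .] and [B → . d (]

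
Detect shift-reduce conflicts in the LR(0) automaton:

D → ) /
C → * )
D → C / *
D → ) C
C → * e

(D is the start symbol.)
No shift-reduce conflicts

A shift-reduce conflict occurs when an LR(0) state has both:
  - a complete (reduce) item [A → α .] (dot at the end), and
  - a shift item [B → β . c γ] (dot before a terminal).

Augment with D' → D and build the canonical LR(0) collection (I0 = CLOSURE({[D' → . D]}), then GOTO on every symbol after a dot until no new states appear). It has 11 states:
  I0: { [C → . * )], [C → . * e], [D → . ) /], [D → . ) C], [D → . C / *], [D' → . D] }  — shift
  I1: { [C → . * )], [C → . * e], [D → ) . /], [D → ) . C] }  — shift
  I2: { [C → * . )], [C → * . e] }  — shift
  I3: { [D → C . / *] }  — shift
  I4: { [D' → D .] }  — accept
  I5: { [D → C / . *] }  — shift
  I6: { [D → C / * .] }  — reduce
  I7: { [C → * ) .] }  — reduce
  I8: { [C → * e .] }  — reduce
  I9: { [D → ) / .] }  — reduce
  I10: { [D → ) C .] }  — reduce

No state contains both a complete item and a shift item.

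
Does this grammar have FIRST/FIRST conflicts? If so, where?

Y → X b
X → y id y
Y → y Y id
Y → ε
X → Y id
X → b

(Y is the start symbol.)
Yes. Y → X b / Y → y Y id on { 'y' }; X → y id y / X → Y id on { 'y' }; X → Y id / X → b on { 'b' }

A FIRST/FIRST conflict occurs when two productions N → α and N → β for the same non-terminal have FIRST(α) ∩ FIRST(β) ≠ ∅ (with ε ∈ FIRST of a nullable right-hand side, so two nullable alternatives also conflict).

FIRST sets of the non-terminals at (or reachable through a nullable prefix from) the front of some alternative:
  FIRST(X) = { 'b', 'id', 'y' }
  FIRST(Y) = { 'b', 'id', 'y', ε }

Productions for Y:
  Y → X b: FIRST = { 'b', 'id', 'y' }
  Y → y Y id: FIRST = { 'y' }
  Y → ε: FIRST = { ε }
Productions for X:
  X → y id y: FIRST = { 'y' }
  X → Y id: FIRST = { 'b', 'id', 'y' }
  X → b: FIRST = { 'b' }

Conflict for Y: Y → X b and Y → y Y id
  Overlap: { 'y' }
Conflict for X: X → y id y and X → Y id
  Overlap: { 'y' }
Conflict for X: X → Y id and X → b
  Overlap: { 'b' }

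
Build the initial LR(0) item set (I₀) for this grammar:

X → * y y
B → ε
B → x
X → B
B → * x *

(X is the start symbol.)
{ [B → . * x *], [B → . x], [B → .], [X → . * y y], [X → . B], [X' → . X] }

First, augment the grammar with X' → X
I₀ = CLOSURE({ [X' → . X] }):
  [X' → . X] has the dot before X: add [X → . * y y], [X → . B]
  [X → . B] has the dot before B: add [B → .], [B → . x], [B → . * x *]
No further items can be added.

I₀ = { [B → . * x *], [B → . x], [B → .], [X → . * y y], [X → . B], [X' → . X] }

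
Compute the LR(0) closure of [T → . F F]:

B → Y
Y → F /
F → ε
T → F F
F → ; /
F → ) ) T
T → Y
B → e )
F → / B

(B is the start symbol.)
Start with: [T → . F F]
  [T → . F F] has the dot before F: add [F → .], [F → . ; /], [F → . ) ) T], [F → . / B]
No further items can be added.

CLOSURE = { [F → . ) ) T], [F → . / B], [F → . ; /], [F → .], [T → . F F] }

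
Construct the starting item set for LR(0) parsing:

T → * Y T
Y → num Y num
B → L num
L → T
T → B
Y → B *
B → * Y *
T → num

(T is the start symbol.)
First, augment the grammar with T' → T
I₀ = CLOSURE({ [T' → . T] }):
  [T' → . T] has the dot before T: add [T → . * Y T], [T → . B], [T → . num]
  [T → . B] has the dot before B: add [B → . L num], [B → . * Y *]
  [B → . L num] has the dot before L: add [L → . T]
No further items can be added.

I₀ = { [B → . * Y *], [B → . L num], [L → . T], [T → . * Y T], [T → . B], [T → . num], [T' → . T] }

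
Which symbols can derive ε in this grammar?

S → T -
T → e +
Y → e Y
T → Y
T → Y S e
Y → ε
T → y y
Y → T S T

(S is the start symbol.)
{ 'T', 'Y' }

A non-terminal is nullable if it can derive ε (the empty string): either it has an ε-production, or it has a production whose right-hand side consists entirely of nullable non-terminals.

ε-productions: Y → ε
So Y is immediately nullable.
T → Y: every symbol on the right is nullable, so T is nullable too.
No further non-terminal can be added: every production for the remaining non-terminals contains a terminal or a non-nullable non-terminal.
Nullable = { 'T', 'Y' }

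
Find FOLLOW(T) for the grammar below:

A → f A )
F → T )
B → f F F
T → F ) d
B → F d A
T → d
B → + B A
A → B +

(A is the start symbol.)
{ ')' }

In F → T ): T is followed by ')', add FIRST(')') \ {ε} = { ')' }

Taking the union: FOLLOW(T) = { ')' }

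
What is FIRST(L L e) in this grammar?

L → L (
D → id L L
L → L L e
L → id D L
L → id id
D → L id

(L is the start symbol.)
{ 'id' }

FIRST sets of the non-terminals involved (from the grammar, by fixed-point iteration):
  FIRST(L) = { 'id' }

To compute FIRST(L L e), process the symbols left to right:
Symbol L is a non-terminal. Add FIRST(L) \ {ε} = { 'id' }
L is not nullable (ε ∉ FIRST(L)), so stop here.
FIRST(L L e) = { 'id' }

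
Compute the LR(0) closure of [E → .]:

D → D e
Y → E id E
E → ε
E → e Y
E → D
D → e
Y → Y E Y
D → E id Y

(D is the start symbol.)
{ [E → .] }

Start with: [E → .]
The dot is at the end, so nothing is added.

CLOSURE = { [E → .] }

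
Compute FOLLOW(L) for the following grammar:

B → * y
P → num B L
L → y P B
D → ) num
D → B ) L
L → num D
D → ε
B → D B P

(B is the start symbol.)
{ $, ')', '*', 'num', 'y' }

In P → num B L: L is at the end, add FOLLOW(P)
In D → B ) L: L is at the end, add FOLLOW(D)

The FOLLOW sets referred to above (computed the same way, to a fixed point):
  FOLLOW(P) = { $, ')', '*', 'num', 'y' }
  FOLLOW(D) = { $, ')', '*', 'num', 'y' }

Taking the union: FOLLOW(L) = { $, ')', '*', 'num', 'y' }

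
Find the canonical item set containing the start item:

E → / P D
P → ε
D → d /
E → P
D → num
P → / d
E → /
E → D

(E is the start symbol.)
First, augment the grammar with E' → E
I₀ = CLOSURE({ [E' → . E] }):
  [E' → . E] has the dot before E: add [E → . / P D], [E → . P], [E → . /], [E → . D]
  [E → . P] has the dot before P: add [P → .], [P → . / d]
  [E → . D] has the dot before D: add [D → . d /], [D → . num]
No further items can be added.

I₀ = { [D → . d /], [D → . num], [E → . / P D], [E → . /], [E → . D], [E → . P], [E' → . E], [P → . / d], [P → .] }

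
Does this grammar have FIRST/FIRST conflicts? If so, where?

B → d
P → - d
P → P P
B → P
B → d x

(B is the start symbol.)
Yes. B → d / B → d x on { 'd' }; P → '-' d / P → P P on { '-' }

A FIRST/FIRST conflict occurs when two productions N → α and N → β for the same non-terminal have FIRST(α) ∩ FIRST(β) ≠ ∅ (with ε ∈ FIRST of a nullable right-hand side, so two nullable alternatives also conflict).

FIRST sets of the non-terminals at (or reachable through a nullable prefix from) the front of some alternative:
  FIRST(P) = { '-' }

Productions for B:
  B → d: FIRST = { 'd' }
  B → P: FIRST = { '-' }
  B → d x: FIRST = { 'd' }
Productions for P:
  P → - d: FIRST = { '-' }
  P → P P: FIRST = { '-' }

Conflict for B: B → d and B → d x
  Overlap: { 'd' }
Conflict for P: P → - d and P → P P
  Overlap: { '-' }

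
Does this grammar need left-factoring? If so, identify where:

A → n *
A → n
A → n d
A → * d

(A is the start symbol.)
Left-factoring is needed when two productions for the same non-terminal
share a common prefix on the right-hand side.

Productions for A:
  A → n *
  A → n
  A → n d
  A → * d

Found common prefix 'n' in productions for A

Answer: Yes, A has productions with common prefix 'n'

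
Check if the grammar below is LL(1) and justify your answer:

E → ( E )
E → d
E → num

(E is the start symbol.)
Yes, the grammar is LL(1).

A grammar is LL(1) if for each non-terminal N with multiple productions, the predict sets of those productions are pairwise disjoint, where PREDICT(N → α) = (FIRST(α) \ {ε}) ∪ (FOLLOW(N) if α ⇒* ε).

For E:
  PREDICT(E → '(' E ')') = { '(' }
  PREDICT(E → d) = { 'd' }
  PREDICT(E → num) = { 'num' }

All predict sets are disjoint. The grammar IS LL(1).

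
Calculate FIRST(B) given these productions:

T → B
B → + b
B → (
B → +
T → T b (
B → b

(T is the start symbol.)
From B → + b:
  - '+' is a terminal: add '+' and stop
From B → (:
  - '(' is a terminal: add '(' and stop
From B → +:
  - '+' is a terminal: add '+' and stop
From B → b:
  - b is a terminal: add 'b' and stop

Collecting: FIRST(B) = { '(', '+', 'b' }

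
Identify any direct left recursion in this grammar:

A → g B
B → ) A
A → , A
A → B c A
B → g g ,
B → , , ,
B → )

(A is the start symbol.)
No direct left recursion

Direct left recursion occurs when N → N α for some non-terminal N (the right-hand side begins with the left-hand side itself).

A → g B: starts with g
B → ) A: starts with ')'
A → , A: starts with ','
A → B c A: starts with B
B → g g ,: starts with g
B → , , ,: starts with ','
B → ): starts with ')'

No direct left recursion found.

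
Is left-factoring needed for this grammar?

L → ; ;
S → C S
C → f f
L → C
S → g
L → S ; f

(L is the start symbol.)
No, left-factoring is not needed

Left-factoring is needed when two productions for the same non-terminal
share a common prefix on the right-hand side.

Productions for L:
  L → ; ;
  L → C
  L → S ; f
Productions for S:
  S → C S
  S → g

No common prefixes found.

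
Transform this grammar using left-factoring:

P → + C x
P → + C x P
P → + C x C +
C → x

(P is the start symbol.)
Left-factoring transforms A → αβ₁ | αβ₂ into A → αA' and A' → β₁ | β₂
(α is the longest common prefix among the alternatives). Repeat until
no nonterminal has two alternatives with a common prefix.

Round 1: P has alternatives sharing prefix '+ C x'. Introduce P': P → + C x P'
  Add: P' → ε
  Add: P' → P
  Add: P' → C +

No remaining common prefixes — done.

Resulting grammar:
P → + C x P'
P' → ε
P' → P
P' → C +
C → x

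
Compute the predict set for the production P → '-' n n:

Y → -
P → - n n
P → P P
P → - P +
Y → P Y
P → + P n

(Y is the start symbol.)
{ '-' }

PREDICT(P → '-' n n) = (FIRST(RHS) \ {ε}) ∪ (FOLLOW(P) if ε ∈ FIRST(RHS), i.e. RHS ⇒* ε)
FIRST('-' n n) = { '-' }
ε ∉ FIRST('-' n n), so FOLLOW(P) is not added.
PREDICT(P → '-' n n) = { '-' }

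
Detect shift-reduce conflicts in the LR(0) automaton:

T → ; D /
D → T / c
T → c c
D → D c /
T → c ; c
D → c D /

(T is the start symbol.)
A shift-reduce conflict occurs when an LR(0) state has both:
  - a complete (reduce) item [A → α .] (dot at the end), and
  - a shift item [B → β . c γ] (dot before a terminal).

Augment with T' → T and build the canonical LR(0) collection (I0 = CLOSURE({[T' → . T]}), then GOTO on every symbol after a dot until no new states appear). It has 20 states:
  I0: { [T → . ; D /], [T → . c ; c], [T → . c c], [T' → . T] }  — shift
  I1: { [D → . D c /], [D → . T / c], [D → . c D /], [T → . ; D /], [T → . c ; c], [T → . c c], [T → ; . D /] }  — shift
  I2: { [T' → T .] }  — accept
  I3: { [T → c . ; c], [T → c . c] }  — shift
  I4: { [T → c ; . c] }  — shift
  I5: { [T → c c .] }  — reduce
  I6: { [T → c ; c .] }  — reduce
  I7: { [D → D . c /], [T → ; D . /] }  — shift
  I8: { [D → T . / c] }  — shift
  I9: { [D → . D c /], [D → . T / c], [D → . c D /], [D → c . D /], [T → . ; D /], [T → . c ; c], [T → . c c], [T → c . ; c], [T → c . c] }  — shift
  I10: { [D → . D c /], [D → . T / c], [D → . c D /], [T → . ; D /], [T → . c ; c], [T → . c c], [T → ; . D /], [T → c ; . c] }  — shift
  I11: { [D → D . c /], [D → c D . /] }  — shift
  I12: { [D → . D c /], [D → . T / c], [D → . c D /], [D → c . D /], [T → . ; D /], [T → . c ; c], [T → . c c], [T → c . ; c], [T → c . c], [T → c c .] }  — shift, reduce
  I13: { [D → c D / .] }  — reduce
  I14: { [D → D c . /] }  — shift
  I15: { [D → D c / .] }  — reduce
  I16: { [D → . D c /], [D → . T / c], [D → . c D /], [D → c . D /], [T → . ; D /], [T → . c ; c], [T → . c c], [T → c . ; c], [T → c . c], [T → c ; c .] }  — shift, reduce
  I17: { [D → T / . c] }  — shift
  I18: { [D → T / c .] }  — reduce
  I19: { [T → ; D / .] }  — reduce

I12 contains reduce item [T → c c .] and shift items [D → . c D /], [T → . ; D /], [T → . c ; c], [T → c . ; c], [T → . c c], [T → c . c] — shift-reduce conflict.
I16 contains reduce item [T → c ; c .] and shift items [D → . c D /], [T → . ; D /], [T → . c ; c], [T → c . ; c], [T → . c c], [T → c . c] — shift-reduce conflict.

Answer: Yes — I12: [T → c c .] vs [D → . c D /]; I16: [T → c ; c .] vs [D → . c D /]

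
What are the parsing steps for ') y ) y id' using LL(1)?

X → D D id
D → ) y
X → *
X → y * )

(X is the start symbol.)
LL(1) parsing maintains a stack (initially the start symbol over $) and the input. At each step: if the stack top is a terminal, match it against the current input token; if it is a non-terminal N, replace it with the RHS of M[N, lookahead] (the unique production whose predict set contains the lookahead).

Stack is shown with the top on the left.

Stack       Input         Action
--------------------------------
X $         ) y ) y id $  output X → D D id
D D id $    ) y ) y id $  output D → ) y
) y D id $  ) y ) y id $  match ')'
y D id $    y ) y id $    match 'y'
D id $      ) y id $      output D → ) y
) y id $    ) y id $      match ')'
y id $      y id $        match 'y'
id $        id $          match 'id'
$           $             accept

The string is accepted.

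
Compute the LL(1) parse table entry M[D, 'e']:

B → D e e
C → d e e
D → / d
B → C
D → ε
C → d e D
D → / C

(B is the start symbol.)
D → ε

To find M[D, 'e'], we find productions for D where 'e' is in the predict set (PREDICT(N → α) = (FIRST(α) \ {ε}) ∪ (FOLLOW(N) if α ⇒* ε)).

Relevant sets:
  FOLLOW(D) = { $, 'e' }

D → / d: PREDICT = { '/' }
D → ε: PREDICT = { $, 'e' }
  'e' is in predict set, so this production goes in M[D, 'e']
D → / C: PREDICT = { '/' }

M[D, 'e'] = D → ε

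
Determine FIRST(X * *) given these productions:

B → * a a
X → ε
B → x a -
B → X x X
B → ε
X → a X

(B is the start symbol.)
{ '*', 'a' }

FIRST sets of the non-terminals involved (from the grammar, by fixed-point iteration):
  FIRST(X) = { 'a', ε }

To compute FIRST(X * *), process the symbols left to right:
Symbol X is a non-terminal. Add FIRST(X) \ {ε} = { 'a' }
X is nullable (ε ∈ FIRST(X)), continue to the next symbol.
Symbol * is a terminal. Add '*' and stop.
FIRST(X * *) = { '*', 'a' }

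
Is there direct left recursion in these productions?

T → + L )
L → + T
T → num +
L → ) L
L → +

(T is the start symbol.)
T → + L ): starts with '+'
L → + T: starts with '+'
T → num +: starts with num
L → ) L: starts with ')'
L → +: starts with '+'

No direct left recursion found.

Answer: No direct left recursion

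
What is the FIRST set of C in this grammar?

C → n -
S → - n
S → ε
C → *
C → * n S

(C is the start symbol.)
To compute FIRST(C), examine every production with C on the left-hand side, reading each right-hand side left to right until a non-nullable symbol is reached.

From C → n -:
  - n is a terminal: add 'n' and stop
From C → *:
  - '*' is a terminal: add '*' and stop
From C → * n S:
  - '*' is a terminal: add '*' and stop

Collecting: FIRST(C) = { '*', 'n' }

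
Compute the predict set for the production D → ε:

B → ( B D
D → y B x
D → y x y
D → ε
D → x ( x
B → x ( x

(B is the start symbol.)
PREDICT(D → ε) = (FIRST(RHS) \ {ε}) ∪ (FOLLOW(D) if ε ∈ FIRST(RHS), i.e. RHS ⇒* ε)
The right-hand side is ε (FIRST(ε) = { ε }), so the predict set is FOLLOW(D) = { $, 'x', 'y' }
PREDICT(D → ε) = { $, 'x', 'y' }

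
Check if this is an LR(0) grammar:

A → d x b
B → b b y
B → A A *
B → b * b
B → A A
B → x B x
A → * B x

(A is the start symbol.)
No. Shift-reduce conflict between [B → A A .] and [B → A A . *]

Augment with A' → A and build the canonical LR(0) collection (I0 = CLOSURE({[A' → . A]}), then GOTO on every symbol after a dot until no new states appear). It has 19 states:
  I0: { [A → . * B x], [A → . d x b], [A' → . A] }  — shift
  I1: { [A → * . B x], [A → . * B x], [A → . d x b], [B → . A A *], [B → . A A], [B → . b * b], [B → . b b y], [B → . x B x] }  — shift
  I2: { [A' → A .] }  — accept
  I3: { [A → d . x b] }  — shift
  I4: { [A → d x . b] }  — shift
  I5: { [A → d x b .] }  — reduce
  I6: { [A → . * B x], [A → . d x b], [B → A . A *], [B → A . A] }  — shift
  I7: { [A → * B . x] }  — shift
  I8: { [B → b . * b], [B → b . b y] }  — shift
  I9: { [A → . * B x], [A → . d x b], [B → . A A *], [B → . A A], [B → . b * b], [B → . b b y], [B → . x B x], [B → x . B x] }  — shift
  I10: { [B → x B . x] }  — shift
  I11: { [B → x B x .] }  — reduce
  I12: { [B → b * . b] }  — shift
  I13: { [B → b b . y] }  — shift
  I14: { [B → b b y .] }  — reduce
  I15: { [B → b * b .] }  — reduce
  I16: { [A → * B x .] }  — reduce
  I17: { [B → A A . *], [B → A A .] }  — shift, reduce
  I18: { [B → A A * .] }  — reduce

Conflict in state I17:
  Shift-reduce conflict between [B → A A .] and [B → A A . *]
So the grammar is NOT LR(0).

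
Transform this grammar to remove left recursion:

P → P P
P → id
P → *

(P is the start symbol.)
P is directly left-recursive. The standard transformation for
  A → A α₁ | ... | A α_m | β₁ | ... | β_n
is
  A  → β₁ A' | ... | β_n A'
  A' → α₁ A' | ... | α_m A' | ε

P → id becomes P → id P'
P → * becomes P → * P'
P → P P becomes P' → P P'
Add P' → ε

Resulting grammar:
P → id P'
P → * P'
P' → P P'
P' → ε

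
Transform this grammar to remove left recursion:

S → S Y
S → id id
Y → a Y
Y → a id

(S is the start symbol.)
S is directly left-recursive. The standard transformation for
  A → A α₁ | ... | A α_m | β₁ | ... | β_n
is
  A  → β₁ A' | ... | β_n A'
  A' → α₁ A' | ... | α_m A' | ε

S → id id becomes S → id id S'
S → S Y becomes S' → Y S'
Add S' → ε

Productions for other non-terminals are unchanged:
  Y → a Y
  Y → a id

Resulting grammar:
S → id id S'
S' → Y S'
S' → ε
Y → a Y
Y → a id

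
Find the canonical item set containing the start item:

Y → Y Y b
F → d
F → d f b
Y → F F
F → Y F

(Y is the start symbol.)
{ [F → . Y F], [F → . d f b], [F → . d], [Y → . F F], [Y → . Y Y b], [Y' → . Y] }

First, augment the grammar with Y' → Y
I₀ = CLOSURE({ [Y' → . Y] }):
  [Y' → . Y] has the dot before Y: add [Y → . Y Y b], [Y → . F F]
  [Y → . F F] has the dot before F: add [F → . d], [F → . d f b], [F → . Y F]
No further items can be added.

I₀ = { [F → . Y F], [F → . d f b], [F → . d], [Y → . F F], [Y → . Y Y b], [Y' → . Y] }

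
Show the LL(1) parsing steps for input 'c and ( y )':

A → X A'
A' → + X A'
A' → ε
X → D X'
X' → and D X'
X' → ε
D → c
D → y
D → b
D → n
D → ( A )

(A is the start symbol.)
LL(1) parsing maintains a stack (initially the start symbol over $) and the input. At each step: if the stack top is a terminal, match it against the current input token; if it is a non-terminal N, replace it with the RHS of M[N, lookahead] (the unique production whose predict set contains the lookahead).

Stack is shown with the top on the left.

Stack              Input          Action
----------------------------------------
A $                c and ( y ) $  output A → X A'
X A' $             c and ( y ) $  output X → D X'
D X' A' $          c and ( y ) $  output D → c
c X' A' $          c and ( y ) $  match 'c'
X' A' $            and ( y ) $    output X' → and D X'
and D X' A' $      and ( y ) $    match 'and'
D X' A' $          ( y ) $        output D → ( A )
( A ) X' A' $      ( y ) $        match '('
A ) X' A' $        y ) $          output A → X A'
X A' ) X' A' $     y ) $          output X → D X'
D X' A' ) X' A' $  y ) $          output D → y
y X' A' ) X' A' $  y ) $          match 'y'
X' A' ) X' A' $    ) $            output X' → ε
A' ) X' A' $       ) $            output A' → ε
) X' A' $          ) $            match ')'
X' A' $            $              output X' → ε
A' $               $              output A' → ε
$                  $              accept

The string is accepted.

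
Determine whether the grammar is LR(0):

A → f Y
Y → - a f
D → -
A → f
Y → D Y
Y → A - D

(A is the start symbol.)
No. Shift-reduce conflict between [A → f .] and [A → . f]

A grammar is LR(0) if no state in the canonical LR(0) collection has:
  - both a shift item (dot before a terminal) and a complete item (shift-reduce conflict), or
  - two or more complete items (reduce-reduce conflict; the accept item [A' → A .] counts as a complete item here).

Augment with A' → A and build the canonical LR(0) collection (I0 = CLOSURE({[A' → . A]}), then GOTO on every symbol after a dot until no new states appear). It has 13 states:
  I0: { [A → . f Y], [A → . f], [A' → . A] }  — shift
  I1: { [A' → A .] }  — accept
  I2: { [A → . f Y], [A → . f], [A → f . Y], [A → f .], [D → . -], [Y → . - a f], [Y → . A - D], [Y → . D Y] }  — shift, reduce
  I3: { [D → - .], [Y → - . a f] }  — shift, reduce
  I4: { [Y → A . - D] }  — shift
  I5: { [A → . f Y], [A → . f], [D → . -], [Y → . - a f], [Y → . A - D], [Y → . D Y], [Y → D . Y] }  — shift
  I6: { [A → f Y .] }  — reduce
  I7: { [Y → D Y .] }  — reduce
  I8: { [D → . -], [Y → A - . D] }  — shift
  I9: { [D → - .] }  — reduce
  I10: { [Y → A - D .] }  — reduce
  I11: { [Y → - a . f] }  — shift
  I12: { [Y → - a f .] }  — reduce

Conflict in state I2:
  Shift-reduce conflict between [A → f .] and [A → . f]
So the grammar is NOT LR(0).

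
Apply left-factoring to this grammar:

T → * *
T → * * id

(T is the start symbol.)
Left-factoring transforms A → αβ₁ | αβ₂ into A → αA' and A' → β₁ | β₂
(α is the longest common prefix among the alternatives). Repeat until
no nonterminal has two alternatives with a common prefix.

Round 1: T has alternatives sharing prefix '* *'. Introduce T': T → * * T'
  Add: T' → ε
  Add: T' → id

No remaining common prefixes — done.

Resulting grammar:
T → * * T'
T' → ε
T' → id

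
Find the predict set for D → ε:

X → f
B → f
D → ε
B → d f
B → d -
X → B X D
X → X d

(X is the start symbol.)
{ $, 'd' }

PREDICT(D → ε) = (FIRST(RHS) \ {ε}) ∪ (FOLLOW(D) if ε ∈ FIRST(RHS), i.e. RHS ⇒* ε)
The right-hand side is ε (FIRST(ε) = { ε }), so the predict set is FOLLOW(D) = { $, 'd' }
PREDICT(D → ε) = { $, 'd' }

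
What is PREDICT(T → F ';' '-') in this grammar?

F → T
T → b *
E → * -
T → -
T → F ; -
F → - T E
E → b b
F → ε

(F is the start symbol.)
PREDICT(T → F ';' '-') = (FIRST(RHS) \ {ε}) ∪ (FOLLOW(T) if ε ∈ FIRST(RHS), i.e. RHS ⇒* ε)
FIRST(F) = { '-', ';', 'b', ε }
FIRST(F ';' '-') = { '-', ';', 'b' }
ε ∉ FIRST(F ';' '-'), so FOLLOW(T) is not added.
PREDICT(T → F ';' '-') = { '-', ';', 'b' }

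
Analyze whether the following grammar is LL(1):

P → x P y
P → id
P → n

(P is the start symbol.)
For P:
  PREDICT(P → x P y) = { 'x' }
  PREDICT(P → id) = { 'id' }
  PREDICT(P → n) = { 'n' }

All predict sets are disjoint. The grammar IS LL(1).

Answer: Yes, the grammar is LL(1).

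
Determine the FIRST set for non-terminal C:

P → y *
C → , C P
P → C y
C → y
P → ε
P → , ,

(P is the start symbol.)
{ ',', 'y' }

From C → , C P:
  - ',' is a terminal: add ',' and stop
From C → y:
  - y is a terminal: add 'y' and stop

Collecting: FIRST(C) = { ',', 'y' }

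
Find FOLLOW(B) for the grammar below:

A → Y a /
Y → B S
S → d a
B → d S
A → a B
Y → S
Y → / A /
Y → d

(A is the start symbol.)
{ $, '/', 'd' }

In Y → B S: B is followed by S, add FIRST(S) \ {ε} = { 'd' }
In A → a B: B is at the end, add FOLLOW(A)

The FOLLOW sets referred to above (computed the same way, to a fixed point):
  FOLLOW(A) = { $, '/' }

Taking the union: FOLLOW(B) = { $, '/', 'd' }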